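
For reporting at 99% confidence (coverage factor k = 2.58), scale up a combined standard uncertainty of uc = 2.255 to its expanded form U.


U = k * uc
U = 2.58 * 2.255
U = 5.8179

5.8179


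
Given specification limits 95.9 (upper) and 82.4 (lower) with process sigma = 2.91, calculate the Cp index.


Cp = (USL - LSL) / (6 * sigma)
= (95.9 - 82.4) / (6 * 2.91)
= 13.5000 / 17.4600
= 0.7732

0.7732


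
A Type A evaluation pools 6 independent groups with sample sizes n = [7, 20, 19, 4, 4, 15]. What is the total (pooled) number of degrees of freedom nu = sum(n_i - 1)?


nu = sum_i (n_i - 1)
nu = ((7 - 1) + (20 - 1) + (19 - 1) + (4 - 1) + (4 - 1) + (15 - 1))
nu = 6 + 19 + 18 + 3 + 3 + 14
nu = 63

63


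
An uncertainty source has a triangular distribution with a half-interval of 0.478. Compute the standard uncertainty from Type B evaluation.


u_B = half_width / sqrt(6)
u_B = 0.478 / 2.4494897
u_B = 0.1951

0.1951


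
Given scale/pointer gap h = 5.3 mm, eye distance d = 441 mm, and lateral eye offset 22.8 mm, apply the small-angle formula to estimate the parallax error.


error = h * offset / d
= 5.3 * 22.8 / 441
= 0.2740

0.2740


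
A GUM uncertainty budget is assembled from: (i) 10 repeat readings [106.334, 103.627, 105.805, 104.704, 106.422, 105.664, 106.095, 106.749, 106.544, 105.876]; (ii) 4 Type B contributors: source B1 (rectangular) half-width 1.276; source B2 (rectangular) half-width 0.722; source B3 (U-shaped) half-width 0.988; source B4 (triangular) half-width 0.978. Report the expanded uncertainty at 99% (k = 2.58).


mean = (106.334 + 103.627 + 105.805 + 104.704 + 106.422 + 105.664 + 106.095 + 106.749 + 106.544 + 105.876) / 10 = 105.782
s = sqrt(sum((x - mean)^2)/(n-1)) = 0.95203898
u_A = s / sqrt(n) = 0.95203898 / sqrt(10) = 0.30106116
u_B1 = 1.276 / sqrt(3) = 0.73669894
u_B2 = 0.722 / sqrt(3) = 0.41684689
u_B3 = 0.988 / sqrt(2) = 0.6986215
u_B4 = 0.978 / sqrt(6) = 0.39926683
uc = sqrt(0.30106116^2 + 0.73669894^2 + 0.41684689^2 + 0.6986215^2 + 0.39926683^2) = 1.2060723
U = k * uc = 2.58 * 1.2060723
U = 3.1117

3.1117


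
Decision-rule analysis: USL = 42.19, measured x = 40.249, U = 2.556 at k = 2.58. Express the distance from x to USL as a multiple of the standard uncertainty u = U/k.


u = U / k = 2.556 / 2.58 = 0.99069767
margin = |USL - x| = |42.19 - 40.249| = 1.941
z = margin / u = 1.941 / 0.99069767
z = 1.9592

1.9592


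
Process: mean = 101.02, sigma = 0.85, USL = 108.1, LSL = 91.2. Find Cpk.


Cpu = (USL - mean) / (3*sigma) = (108.1 - 101.02) / (3*0.85) = 2.7765
Cpl = (mean - LSL) / (3*sigma) = (101.02 - 91.2) / (3*0.85) = 3.8510
Cpk = min(Cpu, Cpl) = 2.7765

2.7765


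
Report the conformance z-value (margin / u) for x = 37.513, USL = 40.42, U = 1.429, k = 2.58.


u = U / k = 1.429 / 2.58 = 0.55387597
margin = |USL - x| = |40.42 - 37.513| = 2.907
z = margin / u = 2.907 / 0.55387597
z = 5.2485

5.2485


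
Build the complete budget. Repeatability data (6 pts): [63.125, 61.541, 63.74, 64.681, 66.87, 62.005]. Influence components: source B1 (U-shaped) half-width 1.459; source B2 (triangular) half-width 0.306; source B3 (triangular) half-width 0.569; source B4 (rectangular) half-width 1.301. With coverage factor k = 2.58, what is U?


mean = (63.125 + 61.541 + 63.74 + 64.681 + 66.87 + 62.005) / 6 = 63.66033333
s = sqrt(sum((x - mean)^2)/(n-1)) = 1.9425937
u_A = s / sqrt(n) = 1.9425937 / sqrt(6) = 0.79306056
u_B1 = 1.459 / sqrt(2) = 1.0316688
u_B2 = 0.306 / sqrt(6) = 0.12492398
u_B3 = 0.569 / sqrt(6) = 0.23229328
u_B4 = 1.301 / sqrt(3) = 0.7511327
uc = sqrt(0.79306056^2 + 1.0316688^2 + 0.12492398^2 + 0.23229328^2 + 0.7511327^2) = 1.5254678
U = k * uc = 2.58 * 1.5254678
U = 3.9357

3.9357


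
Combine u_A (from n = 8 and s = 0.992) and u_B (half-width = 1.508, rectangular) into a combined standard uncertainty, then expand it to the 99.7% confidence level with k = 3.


u_A = s / sqrt(n) = 0.992 / sqrt(8) = 0.35072496
u_B = half_width / sqrt(3) = 1.508 / sqrt(3) = 0.87064421
uc = sqrt(u_A^2 + u_B^2) = sqrt(0.35072496^2 + 0.87064421^2) = 0.93863163
U = k * uc = 3 * 0.93863163
U = 2.8159

2.8159


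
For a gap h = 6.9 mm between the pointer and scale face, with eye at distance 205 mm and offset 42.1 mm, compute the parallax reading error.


error = h * offset / d
= 6.9 * 42.1 / 205
= 1.4170

1.4170


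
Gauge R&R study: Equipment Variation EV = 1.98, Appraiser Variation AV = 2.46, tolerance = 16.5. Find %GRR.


GRR = sqrt(EV^2 + AV^2) = sqrt(1.98^2 + 2.46^2) = 3.1578474
%GRR = GRR / tol * 100 = 3.1578474 / 16.5 * 100
%GRR = 19.1385

19.1385


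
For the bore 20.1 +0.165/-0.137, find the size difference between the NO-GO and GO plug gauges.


GO = nominal - lower_tol (smallest hole = maximum material condition)
GO = 20.1 - 0.137 = 19.963
NO-GO = nominal + upper_tol (largest hole = least material condition)
NO-GO = 20.1 + 0.165 = 20.265
spread = NO-GO - GO = 20.265 - 19.963 = 0.3020

0.3020


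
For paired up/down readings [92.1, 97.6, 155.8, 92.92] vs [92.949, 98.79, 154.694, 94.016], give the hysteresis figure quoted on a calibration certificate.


|92.1 - 92.949| = 0.8490
|97.6 - 98.79| = 1.1900
|155.8 - 154.694| = 1.1060
|92.92 - 94.016| = 1.0960
hysteresis = max(diffs) = 1.1900

1.1900


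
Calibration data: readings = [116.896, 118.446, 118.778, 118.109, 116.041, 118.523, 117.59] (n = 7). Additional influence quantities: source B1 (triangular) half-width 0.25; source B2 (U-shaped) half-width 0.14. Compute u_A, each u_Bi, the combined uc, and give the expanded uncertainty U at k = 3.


mean = (116.896 + 118.446 + 118.778 + 118.109 + 116.041 + 118.523 + 117.59) / 7 = 117.769
s = sqrt(sum((x - mean)^2)/(n-1)) = 0.99504439
u_A = s / sqrt(n) = 0.99504439 / sqrt(7) = 0.37609143
u_B1 = 0.25 / sqrt(6) = 0.10206207
u_B2 = 0.14 / sqrt(2) = 0.098994949
uc = sqrt(0.37609143^2 + 0.10206207^2 + 0.098994949^2) = 0.40207142
U = k * uc = 3 * 0.40207142
U = 1.2062

1.2062


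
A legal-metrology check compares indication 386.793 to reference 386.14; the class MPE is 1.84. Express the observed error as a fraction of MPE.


e = indication - reference = 386.793 - 386.14 = 0.6530
|e| = 0.6530
ratio = |e| / MPE = 0.6530 / 1.84
ratio = 0.3549

0.3549


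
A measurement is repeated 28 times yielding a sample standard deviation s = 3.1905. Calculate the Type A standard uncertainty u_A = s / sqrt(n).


u_A = s / sqrt(n)
u_A = 3.1905 / sqrt(28)
u_A = 3.1905 / 5.2915026
u_A = 0.6029

0.6029


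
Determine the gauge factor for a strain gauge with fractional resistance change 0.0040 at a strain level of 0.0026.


GF = (dR/R) / epsilon
= 0.0040 / 0.0026
= 1.5385

1.5385


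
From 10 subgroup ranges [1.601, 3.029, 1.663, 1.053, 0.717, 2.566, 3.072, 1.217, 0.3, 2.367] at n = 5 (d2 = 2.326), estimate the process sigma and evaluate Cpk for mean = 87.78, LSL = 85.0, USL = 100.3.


R_bar = (1.601 + 3.029 + 1.663 + 1.053 + 0.717 + 2.566 + 3.072 + 1.217 + 0.3 + 2.367) / 10 = 1.7585
sigma = R_bar / d2 = 1.7585 / 2.326 = 0.75601892
Cp = (USL - LSL)/(6*sigma) = (100.3 - 85.0)/(6*0.75601892) = 3.3729
Cpu = (100.3 - 87.78)/(3*0.75601892) = 5.5201
Cpl = (87.78 - 85.0)/(3*0.75601892) = 1.2257
Cpk = min(Cpu, Cpl) = 1.2257

1.2257


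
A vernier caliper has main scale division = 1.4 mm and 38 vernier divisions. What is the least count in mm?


LC = MSD / n_div
= 1.4 / 38
= 0.0368

0.0368


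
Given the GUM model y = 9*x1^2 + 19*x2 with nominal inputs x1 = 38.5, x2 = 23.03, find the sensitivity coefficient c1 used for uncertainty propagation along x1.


y = 9*x1^2 + 19*x2
dy/dx1 = 2*9*x1
Evaluate at x1 = 38.5: c1 = 18 * 38.5
c1 = 693.0000

693.0000


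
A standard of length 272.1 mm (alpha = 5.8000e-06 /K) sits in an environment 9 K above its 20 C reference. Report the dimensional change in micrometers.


dL = L * alpha * dT
= 272.1 * 5.8000e-06 * 9
= 0.0142036 mm
dL_um = 0.0142036 * 1000 = 14.2036 um

14.2036


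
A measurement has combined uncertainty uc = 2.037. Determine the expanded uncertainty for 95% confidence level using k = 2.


U = k * uc
U = 2 * 2.037
U = 4.0740

4.0740


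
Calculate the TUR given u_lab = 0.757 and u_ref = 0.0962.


TUR = u_lab / u_ref
= 0.757 / 0.0962
= 7.8690

7.8690


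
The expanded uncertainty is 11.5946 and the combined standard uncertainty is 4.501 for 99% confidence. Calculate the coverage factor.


k = U / uc
k = 11.5946 / 4.501
k = 2.576

2.576


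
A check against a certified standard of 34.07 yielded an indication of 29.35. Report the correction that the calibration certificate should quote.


Correction = standard - reading
= 34.07 - 29.35
= 4.7200

4.7200


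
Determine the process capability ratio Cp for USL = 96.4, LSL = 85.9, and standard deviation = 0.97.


Cp = (USL - LSL) / (6 * sigma)
= (96.4 - 85.9) / (6 * 0.97)
= 10.5000 / 5.8200
= 1.8041

1.8041


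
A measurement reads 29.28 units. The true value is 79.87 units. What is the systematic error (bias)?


Systematic error = measured - true
= 29.28 - 79.87
= -50.5900

-50.5900


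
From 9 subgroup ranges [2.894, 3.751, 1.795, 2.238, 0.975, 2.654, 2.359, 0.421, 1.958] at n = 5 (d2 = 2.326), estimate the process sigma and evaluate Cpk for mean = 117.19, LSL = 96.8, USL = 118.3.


R_bar = (2.894 + 3.751 + 1.795 + 2.238 + 0.975 + 2.654 + 2.359 + 0.421 + 1.958) / 9 = 2.1161111
sigma = R_bar / d2 = 2.1161111 / 2.326 = 0.90976402
Cp = (USL - LSL)/(6*sigma) = (118.3 - 96.8)/(6*0.90976402) = 3.9388
Cpu = (118.3 - 117.19)/(3*0.90976402) = 0.4067
Cpl = (117.19 - 96.8)/(3*0.90976402) = 7.4708
Cpk = min(Cpu, Cpl) = 0.4067

0.4067


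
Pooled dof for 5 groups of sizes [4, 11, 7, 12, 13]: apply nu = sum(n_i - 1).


nu = sum_i (n_i - 1)
nu = ((4 - 1) + (11 - 1) + (7 - 1) + (12 - 1) + (13 - 1))
nu = 3 + 10 + 6 + 11 + 12
nu = 42

42


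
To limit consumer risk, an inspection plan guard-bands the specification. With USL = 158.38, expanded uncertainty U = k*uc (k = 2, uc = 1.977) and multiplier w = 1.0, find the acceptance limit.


U = k * uc = 2 * 1.977 = 3.954
guard band g = w * U = 1.0 * 3.954 = 3.954
AL = USL - g = 158.38 - 3.954
AL = 154.4260

154.4260


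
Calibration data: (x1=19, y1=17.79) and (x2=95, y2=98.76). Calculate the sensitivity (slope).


slope = (y2 - y1) / (x2 - x1)
= (98.76 - 17.79) / (95 - 19)
= 80.9700 / 76
= 1.0654

1.0654


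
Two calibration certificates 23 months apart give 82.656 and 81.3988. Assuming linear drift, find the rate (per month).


rate = (v2 - v1) / months
= (81.3988 - 82.656) / 23
= -1.2572 / 23
= -0.0547

-0.0547


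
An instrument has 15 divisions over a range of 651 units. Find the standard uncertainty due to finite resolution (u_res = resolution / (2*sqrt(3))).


resolution = range / divisions
resolution = 651 / 15 = 43.4
u_res = resolution / (2*sqrt(3))
u_res = 43.4 / 3.4641016
u_res = 12.5285

12.5285


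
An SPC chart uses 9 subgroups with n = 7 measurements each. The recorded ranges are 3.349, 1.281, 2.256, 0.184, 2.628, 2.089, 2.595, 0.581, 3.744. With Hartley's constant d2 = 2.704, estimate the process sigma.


R_bar = (3.349 + 1.281 + 2.256 + 0.184 + 2.628 + 2.089 + 2.595 + 0.581 + 3.744) / 9
R_bar = 18.707 / 9 = 2.0785556
sigma_hat = R_bar / d2 = 2.0785556 / 2.704 = 0.7687

0.7687


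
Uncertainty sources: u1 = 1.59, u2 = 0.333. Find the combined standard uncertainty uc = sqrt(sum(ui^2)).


uc = sqrt(1.59^2 + 0.333^2)
uc = sqrt(2.638989)
uc = 1.6245

1.6245


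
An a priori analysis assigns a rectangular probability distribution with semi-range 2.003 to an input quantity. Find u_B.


u_B = half_width / sqrt(3)
u_B = 2.003 / 1.7320508
u_B = 1.1564

1.1564


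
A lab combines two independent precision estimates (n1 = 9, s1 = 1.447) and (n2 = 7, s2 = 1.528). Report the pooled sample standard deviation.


s_p = sqrt(((n1-1)*s1^2 + (n2-1)*s2^2) / (n1+n2-2))
numerator = (9-1)*1.447^2 + (7-1)*1.528^2 = 16.750472 + 14.008704 = 30.759176
denominator = 9 + 7 - 2 = 14
s_p^2 = 30.759176 / 14 = 2.197084
s_p = sqrt(2.197084) = 1.4823

1.4823


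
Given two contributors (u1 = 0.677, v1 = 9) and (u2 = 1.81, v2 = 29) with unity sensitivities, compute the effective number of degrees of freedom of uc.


uc = sqrt(u1^2 + u2^2) = sqrt(0.677^2 + 1.81^2) = 1.9324671
v_eff = uc^4 / (u1^4/v1 + u2^4/v2)
= 1.9324671^4 / (0.677^4/9 + 1.81^4/29)
= 13.945961 / 0.39343824
v_eff = 35.4464

35.4464


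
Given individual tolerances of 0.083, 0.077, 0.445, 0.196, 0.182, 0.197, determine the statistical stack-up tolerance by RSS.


RSS = sqrt(0.083^2 + 0.077^2 + 0.445^2 + 0.196^2 + 0.182^2 + 0.197^2)
= sqrt(0.321192)
= 0.5667

0.5667


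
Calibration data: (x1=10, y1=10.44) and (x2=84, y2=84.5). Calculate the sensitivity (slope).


slope = (y2 - y1) / (x2 - x1)
= (84.5 - 10.44) / (84 - 10)
= 74.0600 / 74
= 1.0008

1.0008


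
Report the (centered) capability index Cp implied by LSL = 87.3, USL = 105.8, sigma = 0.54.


Cp = (USL - LSL) / (6 * sigma)
= (105.8 - 87.3) / (6 * 0.54)
= 18.5000 / 3.2400
= 5.7099

5.7099


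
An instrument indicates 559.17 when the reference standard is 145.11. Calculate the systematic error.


Systematic error = measured - true
= 559.17 - 145.11
= 414.0600

414.0600


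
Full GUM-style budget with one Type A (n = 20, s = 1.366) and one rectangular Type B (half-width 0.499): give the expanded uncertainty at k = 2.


u_A = s / sqrt(n) = 1.366 / sqrt(20) = 0.30544689
u_B = half_width / sqrt(3) = 0.499 / sqrt(3) = 0.28809778
uc = sqrt(u_A^2 + u_B^2) = sqrt(0.30544689^2 + 0.28809778^2) = 0.41987871
U = k * uc = 2 * 0.41987871
U = 0.8398

0.8398


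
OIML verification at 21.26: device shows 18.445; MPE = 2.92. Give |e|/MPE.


e = indication - reference = 18.445 - 21.26 = -2.8150
|e| = 2.8150
ratio = |e| / MPE = 2.8150 / 2.92
ratio = 0.9640

0.9640


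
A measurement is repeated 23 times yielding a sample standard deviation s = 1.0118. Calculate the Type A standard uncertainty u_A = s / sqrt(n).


u_A = s / sqrt(n)
u_A = 1.0118 / sqrt(23)
u_A = 1.0118 / 4.7958315
u_A = 0.2110

0.2110


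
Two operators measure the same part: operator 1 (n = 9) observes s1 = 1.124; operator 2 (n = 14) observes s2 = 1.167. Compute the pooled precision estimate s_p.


s_p = sqrt(((n1-1)*s1^2 + (n2-1)*s2^2) / (n1+n2-2))
numerator = (9-1)*1.124^2 + (14-1)*1.167^2 = 10.107008 + 17.704557 = 27.811565
denominator = 9 + 14 - 2 = 21
s_p^2 = 27.811565 / 21 = 1.3243602
s_p = sqrt(1.3243602) = 1.1508

1.1508


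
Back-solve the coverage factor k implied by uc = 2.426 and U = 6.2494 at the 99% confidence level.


k = U / uc
k = 6.2494 / 2.426
k = 2.576

2.576


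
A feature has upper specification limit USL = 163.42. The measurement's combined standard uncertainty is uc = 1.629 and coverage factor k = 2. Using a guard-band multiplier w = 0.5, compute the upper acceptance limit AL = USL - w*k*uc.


U = k * uc = 2 * 1.629 = 3.258
guard band g = w * U = 0.5 * 3.258 = 1.629
AL = USL - g = 163.42 - 1.629
AL = 161.7910

161.7910


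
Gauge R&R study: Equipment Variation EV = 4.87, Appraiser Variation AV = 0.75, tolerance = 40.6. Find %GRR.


GRR = sqrt(EV^2 + AV^2) = sqrt(4.87^2 + 0.75^2) = 4.9274131
%GRR = GRR / tol * 100 = 4.9274131 / 40.6 * 100
%GRR = 12.1365

12.1365


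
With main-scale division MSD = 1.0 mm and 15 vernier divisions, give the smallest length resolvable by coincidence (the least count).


LC = MSD / n_div
= 1.0 / 15
= 0.0667

0.0667


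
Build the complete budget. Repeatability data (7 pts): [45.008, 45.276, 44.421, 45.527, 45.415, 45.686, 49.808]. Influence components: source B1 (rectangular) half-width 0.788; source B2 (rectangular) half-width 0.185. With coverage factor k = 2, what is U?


mean = (45.008 + 45.276 + 44.421 + 45.527 + 45.415 + 45.686 + 49.808) / 7 = 45.87728571
s = sqrt(sum((x - mean)^2)/(n-1)) = 1.7823899
u_A = s / sqrt(n) = 1.7823899 / sqrt(7) = 0.67368006
u_B1 = 0.788 / sqrt(3) = 0.45495201
u_B2 = 0.185 / sqrt(3) = 0.1068098
uc = sqrt(0.67368006^2 + 0.45495201^2 + 0.1068098^2) = 0.81989907
U = k * uc = 2 * 0.81989907
U = 1.6398

1.6398


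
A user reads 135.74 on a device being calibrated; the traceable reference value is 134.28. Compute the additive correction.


Correction = standard - reading
= 134.28 - 135.74
= -1.4600

-1.4600


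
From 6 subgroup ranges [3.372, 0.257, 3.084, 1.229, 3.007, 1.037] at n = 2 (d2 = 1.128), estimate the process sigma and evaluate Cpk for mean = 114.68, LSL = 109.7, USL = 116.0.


R_bar = (3.372 + 0.257 + 3.084 + 1.229 + 3.007 + 1.037) / 6 = 1.9976667
sigma = R_bar / d2 = 1.9976667 / 1.128 = 1.7709811
Cp = (USL - LSL)/(6*sigma) = (116.0 - 109.7)/(6*1.7709811) = 0.5929
Cpu = (116.0 - 114.68)/(3*1.7709811) = 0.2484
Cpl = (114.68 - 109.7)/(3*1.7709811) = 0.9373
Cpk = min(Cpu, Cpl) = 0.2484

0.2484


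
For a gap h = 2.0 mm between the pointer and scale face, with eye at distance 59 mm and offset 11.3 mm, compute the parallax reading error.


error = h * offset / d
= 2.0 * 11.3 / 59
= 0.3831

0.3831


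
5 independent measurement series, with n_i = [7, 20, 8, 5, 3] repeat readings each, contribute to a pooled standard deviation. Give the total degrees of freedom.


nu = sum_i (n_i - 1)
nu = ((7 - 1) + (20 - 1) + (8 - 1) + (5 - 1) + (3 - 1))
nu = 6 + 19 + 7 + 4 + 2
nu = 38

38


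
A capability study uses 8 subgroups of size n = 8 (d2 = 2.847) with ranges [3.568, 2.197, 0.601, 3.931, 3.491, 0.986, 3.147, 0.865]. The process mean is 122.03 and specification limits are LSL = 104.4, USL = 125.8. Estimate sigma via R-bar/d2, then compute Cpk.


R_bar = (3.568 + 2.197 + 0.601 + 3.931 + 3.491 + 0.986 + 3.147 + 0.865) / 8 = 2.34825
sigma = R_bar / d2 = 2.34825 / 2.847 = 0.8248156
Cp = (USL - LSL)/(6*sigma) = (125.8 - 104.4)/(6*0.8248156) = 4.3242
Cpu = (125.8 - 122.03)/(3*0.8248156) = 1.5236
Cpl = (122.03 - 104.4)/(3*0.8248156) = 7.1248
Cpk = min(Cpu, Cpl) = 1.5236

1.5236


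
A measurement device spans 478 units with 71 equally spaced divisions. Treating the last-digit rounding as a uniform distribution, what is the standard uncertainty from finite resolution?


resolution = range / divisions
resolution = 478 / 71 = 6.7323944
u_res = resolution / (2*sqrt(3))
u_res = 6.7323944 / 3.4641016
u_res = 1.9435

1.9435


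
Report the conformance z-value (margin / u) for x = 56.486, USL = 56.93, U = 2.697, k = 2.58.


u = U / k = 2.697 / 2.58 = 1.0453488
margin = |USL - x| = |56.93 - 56.486| = 0.444
z = margin / u = 0.444 / 1.0453488
z = 0.4247

0.4247


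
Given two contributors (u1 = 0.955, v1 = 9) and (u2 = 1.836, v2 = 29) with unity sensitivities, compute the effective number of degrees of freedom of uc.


uc = sqrt(u1^2 + u2^2) = sqrt(0.955^2 + 1.836^2) = 2.0695219
v_eff = uc^4 / (u1^4/v1 + u2^4/v2)
= 2.0695219^4 / (0.955^4/9 + 1.836^4/29)
= 18.343411 / 0.48424658
v_eff = 37.8803

37.8803


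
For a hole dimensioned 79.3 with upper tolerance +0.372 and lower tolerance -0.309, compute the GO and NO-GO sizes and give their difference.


GO = nominal - lower_tol (smallest hole = maximum material condition)
GO = 79.3 - 0.309 = 78.991
NO-GO = nominal + upper_tol (largest hole = least material condition)
NO-GO = 79.3 + 0.372 = 79.672
spread = NO-GO - GO = 79.672 - 78.991 = 0.6810

0.6810


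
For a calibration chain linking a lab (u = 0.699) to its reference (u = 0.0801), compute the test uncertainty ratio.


TUR = u_lab / u_ref
= 0.699 / 0.0801
= 8.7266

8.7266


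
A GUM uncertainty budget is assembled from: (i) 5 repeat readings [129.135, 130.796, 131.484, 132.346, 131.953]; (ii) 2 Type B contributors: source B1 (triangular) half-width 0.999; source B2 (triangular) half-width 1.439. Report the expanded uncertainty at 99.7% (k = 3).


mean = (129.135 + 130.796 + 131.484 + 132.346 + 131.953) / 5 = 131.1428
s = sqrt(sum((x - mean)^2)/(n-1)) = 1.2621473
u_A = s / sqrt(n) = 1.2621473 / sqrt(5) = 0.56444943
u_B1 = 0.999 / sqrt(6) = 0.40784004
u_B2 = 1.439 / sqrt(6) = 0.58746929
uc = sqrt(0.56444943^2 + 0.40784004^2 + 0.58746929^2) = 0.91107454
U = k * uc = 3 * 0.91107454
U = 2.7332

2.7332


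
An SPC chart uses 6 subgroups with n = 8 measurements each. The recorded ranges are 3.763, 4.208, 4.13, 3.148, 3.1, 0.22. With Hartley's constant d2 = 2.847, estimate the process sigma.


R_bar = (3.763 + 4.208 + 4.13 + 3.148 + 3.1 + 0.22) / 6
R_bar = 18.569 / 6 = 3.0948333
sigma_hat = R_bar / d2 = 3.0948333 / 2.847 = 1.0871

1.0871


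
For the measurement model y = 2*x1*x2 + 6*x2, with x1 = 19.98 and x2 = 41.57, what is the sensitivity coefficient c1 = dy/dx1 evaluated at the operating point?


y = 2*x1*x2 + 6*x2
dy/dx1 = 2*x2
Evaluate at x2 = 41.57: c1 = 2 * 41.57
c1 = 83.1400

83.1400


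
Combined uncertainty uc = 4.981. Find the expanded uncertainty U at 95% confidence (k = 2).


U = k * uc
U = 2 * 4.981
U = 9.9620

9.9620


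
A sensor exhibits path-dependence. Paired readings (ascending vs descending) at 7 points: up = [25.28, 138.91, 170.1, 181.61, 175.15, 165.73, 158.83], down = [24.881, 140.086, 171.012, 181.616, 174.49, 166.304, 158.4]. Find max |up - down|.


|25.28 - 24.881| = 0.3990
|138.91 - 140.086| = 1.1760
|170.1 - 171.012| = 0.9120
|181.61 - 181.616| = 0.0060
|175.15 - 174.49| = 0.6600
|165.73 - 166.304| = 0.5740
|158.83 - 158.4| = 0.4300
hysteresis = max(diffs) = 1.1760

1.1760


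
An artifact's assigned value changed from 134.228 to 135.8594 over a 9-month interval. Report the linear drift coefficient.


rate = (v2 - v1) / months
= (135.8594 - 134.228) / 9
= 1.6314 / 9
= 0.1813

0.1813


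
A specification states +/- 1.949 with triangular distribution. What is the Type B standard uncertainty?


u_B = half_width / sqrt(6)
u_B = 1.949 / 2.4494897
u_B = 0.7957

0.7957


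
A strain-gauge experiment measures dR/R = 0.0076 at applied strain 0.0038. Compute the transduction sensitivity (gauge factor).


GF = (dR/R) / epsilon
= 0.0076 / 0.0038
= 2.0000

2.0000


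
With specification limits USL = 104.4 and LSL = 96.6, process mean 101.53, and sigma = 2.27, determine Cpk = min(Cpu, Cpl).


Cpu = (USL - mean) / (3*sigma) = (104.4 - 101.53) / (3*2.27) = 0.4214
Cpl = (mean - LSL) / (3*sigma) = (101.53 - 96.6) / (3*2.27) = 0.7239
Cpk = min(Cpu, Cpl) = 0.4214

0.4214


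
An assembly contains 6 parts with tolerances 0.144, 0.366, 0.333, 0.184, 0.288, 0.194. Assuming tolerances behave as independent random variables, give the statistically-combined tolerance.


RSS = sqrt(0.144^2 + 0.366^2 + 0.333^2 + 0.184^2 + 0.288^2 + 0.194^2)
= sqrt(0.420017)
= 0.6481

0.6481


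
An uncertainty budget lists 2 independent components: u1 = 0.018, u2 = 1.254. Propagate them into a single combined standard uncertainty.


uc = sqrt(0.018^2 + 1.254^2)
uc = sqrt(1.57284)
uc = 1.2541

1.2541


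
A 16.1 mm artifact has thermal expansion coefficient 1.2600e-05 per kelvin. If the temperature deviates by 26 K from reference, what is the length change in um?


dL = L * alpha * dT
= 16.1 * 1.2600e-05 * 26
= 0.0052744 mm
dL_um = 0.0052744 * 1000 = 5.2744 um

5.2744


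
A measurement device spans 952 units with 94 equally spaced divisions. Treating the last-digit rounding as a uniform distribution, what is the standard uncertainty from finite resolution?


resolution = range / divisions
resolution = 952 / 94 = 10.12766
u_res = resolution / (2*sqrt(3))
u_res = 10.12766 / 3.4641016
u_res = 2.9236

2.9236


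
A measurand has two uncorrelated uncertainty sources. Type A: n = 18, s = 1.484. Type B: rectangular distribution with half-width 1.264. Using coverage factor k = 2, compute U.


u_A = s / sqrt(n) = 1.484 / sqrt(18) = 0.34978215
u_B = half_width / sqrt(3) = 1.264 / sqrt(3) = 0.72977074
uc = sqrt(u_A^2 + u_B^2) = sqrt(0.34978215^2 + 0.72977074^2) = 0.80926688
U = k * uc = 2 * 0.80926688
U = 1.6185

1.6185


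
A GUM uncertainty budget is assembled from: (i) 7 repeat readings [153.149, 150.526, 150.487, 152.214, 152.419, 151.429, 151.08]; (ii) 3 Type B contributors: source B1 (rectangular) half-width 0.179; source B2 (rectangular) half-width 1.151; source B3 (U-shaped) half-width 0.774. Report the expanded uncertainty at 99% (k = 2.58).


mean = (153.149 + 150.526 + 150.487 + 152.214 + 152.419 + 151.429 + 151.08) / 7 = 151.6148571
s = sqrt(sum((x - mean)^2)/(n-1)) = 1.0113933
u_A = s / sqrt(n) = 1.0113933 / sqrt(7) = 0.38227074
u_B1 = 0.179 / sqrt(3) = 0.1033457
u_B2 = 1.151 / sqrt(3) = 0.66453016
u_B3 = 0.774 / sqrt(2) = 0.54730065
uc = sqrt(0.38227074^2 + 0.1033457^2 + 0.66453016^2 + 0.54730065^2) = 0.94760202
U = k * uc = 2.58 * 0.94760202
U = 2.4448

2.4448


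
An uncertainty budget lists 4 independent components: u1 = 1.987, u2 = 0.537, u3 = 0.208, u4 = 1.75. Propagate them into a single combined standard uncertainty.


uc = sqrt(1.987^2 + 0.537^2 + 0.208^2 + 1.75^2)
uc = sqrt(7.342302)
uc = 2.7097

2.7097


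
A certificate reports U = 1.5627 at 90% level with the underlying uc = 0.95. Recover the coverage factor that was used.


k = U / uc
k = 1.5627 / 0.95
k = 1.645

1.645


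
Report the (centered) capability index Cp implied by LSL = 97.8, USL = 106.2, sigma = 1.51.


Cp = (USL - LSL) / (6 * sigma)
= (106.2 - 97.8) / (6 * 1.51)
= 8.4000 / 9.0600
= 0.9272

0.9272


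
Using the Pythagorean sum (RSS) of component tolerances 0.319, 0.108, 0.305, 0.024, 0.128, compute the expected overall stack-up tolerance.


RSS = sqrt(0.319^2 + 0.108^2 + 0.305^2 + 0.024^2 + 0.128^2)
= sqrt(0.22341)
= 0.4727

0.4727


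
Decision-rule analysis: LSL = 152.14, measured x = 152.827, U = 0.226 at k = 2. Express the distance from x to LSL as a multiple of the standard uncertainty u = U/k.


u = U / k = 0.226 / 2 = 0.113
margin = |LSL - x| = |152.14 - 152.827| = 0.687
z = margin / u = 0.687 / 0.113
z = 6.0796

6.0796


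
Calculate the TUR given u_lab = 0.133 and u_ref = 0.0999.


TUR = u_lab / u_ref
= 0.133 / 0.0999
= 1.3313

1.3313


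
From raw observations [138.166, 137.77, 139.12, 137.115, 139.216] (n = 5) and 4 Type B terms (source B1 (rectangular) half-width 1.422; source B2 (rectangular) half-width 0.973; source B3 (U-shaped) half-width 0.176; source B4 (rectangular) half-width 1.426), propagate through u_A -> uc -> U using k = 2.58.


mean = (138.166 + 137.77 + 139.12 + 137.115 + 139.216) / 5 = 138.2774
s = sqrt(sum((x - mean)^2)/(n-1)) = 0.89610033
u_A = s / sqrt(n) = 0.89610033 / sqrt(5) = 0.40074825
u_B1 = 1.422 / sqrt(3) = 0.82099208
u_B2 = 0.973 / sqrt(3) = 0.56176181
u_B3 = 0.176 / sqrt(2) = 0.12445079
u_B4 = 1.426 / sqrt(3) = 0.82330148
uc = sqrt(0.40074825^2 + 0.82099208^2 + 0.56176181^2 + 0.12445079^2 + 0.82330148^2) = 1.3577617
U = k * uc = 2.58 * 1.3577617
U = 3.5030

3.5030


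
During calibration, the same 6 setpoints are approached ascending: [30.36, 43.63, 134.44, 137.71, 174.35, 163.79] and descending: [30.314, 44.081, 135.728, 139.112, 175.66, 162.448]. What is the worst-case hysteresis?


|30.36 - 30.314| = 0.0460
|43.63 - 44.081| = 0.4510
|134.44 - 135.728| = 1.2880
|137.71 - 139.112| = 1.4020
|174.35 - 175.66| = 1.3100
|163.79 - 162.448| = 1.3420
hysteresis = max(diffs) = 1.4020

1.4020


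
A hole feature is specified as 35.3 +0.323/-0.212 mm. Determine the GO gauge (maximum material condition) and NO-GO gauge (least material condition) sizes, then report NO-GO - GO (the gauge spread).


GO = nominal - lower_tol (smallest hole = maximum material condition)
GO = 35.3 - 0.212 = 35.088
NO-GO = nominal + upper_tol (largest hole = least material condition)
NO-GO = 35.3 + 0.323 = 35.623
spread = NO-GO - GO = 35.623 - 35.088 = 0.5350

0.5350


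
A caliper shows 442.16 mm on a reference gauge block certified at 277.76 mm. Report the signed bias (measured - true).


Systematic error = measured - true
= 442.16 - 277.76
= 164.4000

164.4000


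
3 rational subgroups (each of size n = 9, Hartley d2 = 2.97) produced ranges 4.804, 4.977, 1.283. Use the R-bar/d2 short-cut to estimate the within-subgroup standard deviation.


R_bar = (4.804 + 4.977 + 1.283) / 3
R_bar = 11.064 / 3 = 3.688
sigma_hat = R_bar / d2 = 3.688 / 2.97 = 1.2418

1.2418


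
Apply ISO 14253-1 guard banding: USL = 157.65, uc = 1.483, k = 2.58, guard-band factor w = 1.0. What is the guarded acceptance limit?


U = k * uc = 2.58 * 1.483 = 3.82614
guard band g = w * U = 1.0 * 3.82614 = 3.82614
AL = USL - g = 157.65 - 3.82614
AL = 153.8239

153.8239


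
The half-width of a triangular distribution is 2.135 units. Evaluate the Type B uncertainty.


u_B = half_width / sqrt(6)
u_B = 2.135 / 2.4494897
u_B = 0.8716

0.8716


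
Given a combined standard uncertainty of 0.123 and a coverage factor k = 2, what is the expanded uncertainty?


U = k * uc
U = 2 * 0.123
U = 0.2460

0.2460


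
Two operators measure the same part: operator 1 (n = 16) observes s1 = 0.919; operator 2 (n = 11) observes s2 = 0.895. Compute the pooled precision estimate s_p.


s_p = sqrt(((n1-1)*s1^2 + (n2-1)*s2^2) / (n1+n2-2))
numerator = (16-1)*0.919^2 + (11-1)*0.895^2 = 12.668415 + 8.01025 = 20.678665
denominator = 16 + 11 - 2 = 25
s_p^2 = 20.678665 / 25 = 0.8271466
s_p = sqrt(0.8271466) = 0.9095

0.9095


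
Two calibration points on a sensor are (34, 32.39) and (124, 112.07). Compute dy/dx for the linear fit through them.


slope = (y2 - y1) / (x2 - x1)
= (112.07 - 32.39) / (124 - 34)
= 79.6800 / 90
= 0.8853

0.8853


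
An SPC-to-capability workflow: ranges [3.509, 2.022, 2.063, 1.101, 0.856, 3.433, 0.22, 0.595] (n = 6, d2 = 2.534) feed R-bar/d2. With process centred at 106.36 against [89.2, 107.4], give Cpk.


R_bar = (3.509 + 2.022 + 2.063 + 1.101 + 0.856 + 3.433 + 0.22 + 0.595) / 8 = 1.724875
sigma = R_bar / d2 = 1.724875 / 2.534 = 0.68069258
Cp = (USL - LSL)/(6*sigma) = (107.4 - 89.2)/(6*0.68069258) = 4.4562
Cpu = (107.4 - 106.36)/(3*0.68069258) = 0.5093
Cpl = (106.36 - 89.2)/(3*0.68069258) = 8.4032
Cpk = min(Cpu, Cpl) = 0.5093

0.5093


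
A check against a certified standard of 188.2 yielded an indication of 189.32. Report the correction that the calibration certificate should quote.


Correction = standard - reading
= 188.2 - 189.32
= -1.1200

-1.1200


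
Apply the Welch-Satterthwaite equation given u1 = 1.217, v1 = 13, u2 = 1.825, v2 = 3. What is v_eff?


uc = sqrt(u1^2 + u2^2) = sqrt(1.217^2 + 1.825^2) = 2.1935619
v_eff = uc^4 / (u1^4/v1 + u2^4/v2)
= 2.1935619^4 / (1.217^4/13 + 1.825^4/3)
= 23.15259 / 3.866428
v_eff = 5.9881

5.9881


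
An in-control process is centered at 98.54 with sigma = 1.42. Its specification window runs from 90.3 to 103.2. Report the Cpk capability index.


Cpu = (USL - mean) / (3*sigma) = (103.2 - 98.54) / (3*1.42) = 1.0939
Cpl = (mean - LSL) / (3*sigma) = (98.54 - 90.3) / (3*1.42) = 1.9343
Cpk = min(Cpu, Cpl) = 1.0939

1.0939


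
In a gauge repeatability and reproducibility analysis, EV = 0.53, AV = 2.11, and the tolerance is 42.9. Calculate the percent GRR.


GRR = sqrt(EV^2 + AV^2) = sqrt(0.53^2 + 2.11^2) = 2.1755459
%GRR = GRR / tol * 100 = 2.1755459 / 42.9 * 100
%GRR = 5.0712

5.0712


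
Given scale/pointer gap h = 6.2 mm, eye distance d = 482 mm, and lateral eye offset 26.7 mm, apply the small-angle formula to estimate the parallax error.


error = h * offset / d
= 6.2 * 26.7 / 482
= 0.3434

0.3434


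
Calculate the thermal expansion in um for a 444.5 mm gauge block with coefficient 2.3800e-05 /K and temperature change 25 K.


dL = L * alpha * dT
= 444.5 * 2.3800e-05 * 25
= 0.2644775 mm
dL_um = 0.2644775 * 1000 = 264.4775 um

264.4775


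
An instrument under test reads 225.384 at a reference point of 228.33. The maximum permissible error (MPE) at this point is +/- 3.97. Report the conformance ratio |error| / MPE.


e = indication - reference = 225.384 - 228.33 = -2.9460
|e| = 2.9460
ratio = |e| / MPE = 2.9460 / 3.97
ratio = 0.7421

0.7421


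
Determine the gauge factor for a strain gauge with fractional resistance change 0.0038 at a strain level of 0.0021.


GF = (dR/R) / epsilon
= 0.0038 / 0.0021
= 1.8095

1.8095


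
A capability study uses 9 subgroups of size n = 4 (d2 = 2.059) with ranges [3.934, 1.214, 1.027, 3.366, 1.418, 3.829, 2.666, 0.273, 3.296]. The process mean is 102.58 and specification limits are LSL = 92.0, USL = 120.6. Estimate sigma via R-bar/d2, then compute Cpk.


R_bar = (3.934 + 1.214 + 1.027 + 3.366 + 1.418 + 3.829 + 2.666 + 0.273 + 3.296) / 9 = 2.3358889
sigma = R_bar / d2 = 2.3358889 / 2.059 = 1.1344774
Cp = (USL - LSL)/(6*sigma) = (120.6 - 92.0)/(6*1.1344774) = 4.2016
Cpu = (120.6 - 102.58)/(3*1.1344774) = 5.2947
Cpl = (102.58 - 92.0)/(3*1.1344774) = 3.1086
Cpk = min(Cpu, Cpl) = 3.1086

3.1086


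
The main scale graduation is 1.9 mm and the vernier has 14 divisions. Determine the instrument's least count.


LC = MSD / n_div
= 1.9 / 14
= 0.1357

0.1357


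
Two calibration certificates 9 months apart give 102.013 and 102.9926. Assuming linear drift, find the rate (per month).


rate = (v2 - v1) / months
= (102.9926 - 102.013) / 9
= 0.9796 / 9
= 0.1088

0.1088


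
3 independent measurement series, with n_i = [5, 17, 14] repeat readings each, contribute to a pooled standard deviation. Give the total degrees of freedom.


nu = sum_i (n_i - 1)
nu = ((5 - 1) + (17 - 1) + (14 - 1))
nu = 4 + 16 + 13
nu = 33

33


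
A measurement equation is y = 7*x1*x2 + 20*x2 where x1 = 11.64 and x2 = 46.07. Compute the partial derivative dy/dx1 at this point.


y = 7*x1*x2 + 20*x2
dy/dx1 = 7*x2
Evaluate at x2 = 46.07: c1 = 7 * 46.07
c1 = 322.4900

322.4900


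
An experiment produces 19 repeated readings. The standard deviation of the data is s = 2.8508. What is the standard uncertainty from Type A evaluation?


u_A = s / sqrt(n)
u_A = 2.8508 / sqrt(19)
u_A = 2.8508 / 4.3588989
u_A = 0.6540

0.6540


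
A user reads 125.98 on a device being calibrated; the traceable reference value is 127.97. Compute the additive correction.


Correction = standard - reading
= 127.97 - 125.98
= 1.9900

1.9900


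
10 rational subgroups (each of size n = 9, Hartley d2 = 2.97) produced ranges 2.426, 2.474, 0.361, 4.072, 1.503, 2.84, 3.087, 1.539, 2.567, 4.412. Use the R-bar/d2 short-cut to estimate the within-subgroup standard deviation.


R_bar = (2.426 + 2.474 + 0.361 + 4.072 + 1.503 + 2.84 + 3.087 + 1.539 + 2.567 + 4.412) / 10
R_bar = 25.281 / 10 = 2.5281
sigma_hat = R_bar / d2 = 2.5281 / 2.97 = 0.8512

0.8512


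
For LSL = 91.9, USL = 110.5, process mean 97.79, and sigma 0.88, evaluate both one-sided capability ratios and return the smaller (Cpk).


Cpu = (USL - mean) / (3*sigma) = (110.5 - 97.79) / (3*0.88) = 4.8144
Cpl = (mean - LSL) / (3*sigma) = (97.79 - 91.9) / (3*0.88) = 2.2311
Cpk = min(Cpu, Cpl) = 2.2311

2.2311


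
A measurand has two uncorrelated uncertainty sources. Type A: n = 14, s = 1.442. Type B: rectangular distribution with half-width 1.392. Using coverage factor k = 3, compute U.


u_A = s / sqrt(n) = 1.442 / sqrt(14) = 0.38539071
u_B = half_width / sqrt(3) = 1.392 / sqrt(3) = 0.80367157
uc = sqrt(u_A^2 + u_B^2) = sqrt(0.38539071^2 + 0.80367157^2) = 0.89129905
U = k * uc = 3 * 0.89129905
U = 2.6739

2.6739


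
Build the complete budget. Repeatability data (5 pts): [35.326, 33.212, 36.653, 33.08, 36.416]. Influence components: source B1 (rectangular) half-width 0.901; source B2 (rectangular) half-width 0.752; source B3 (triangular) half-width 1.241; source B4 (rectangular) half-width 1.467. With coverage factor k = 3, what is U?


mean = (35.326 + 33.212 + 36.653 + 33.08 + 36.416) / 5 = 34.9374
s = sqrt(sum((x - mean)^2)/(n-1)) = 1.7108106
u_A = s / sqrt(n) = 1.7108106 / sqrt(5) = 0.76509776
u_B1 = 0.901 / sqrt(3) = 0.52019259
u_B2 = 0.752 / sqrt(3) = 0.4341674
u_B3 = 1.241 / sqrt(6) = 0.50663613
u_B4 = 1.467 / sqrt(3) = 0.84697284
uc = sqrt(0.76509776^2 + 0.52019259^2 + 0.4341674^2 + 0.50663613^2 + 0.84697284^2) = 1.4207461
U = k * uc = 3 * 1.4207461
U = 4.2622

4.2622


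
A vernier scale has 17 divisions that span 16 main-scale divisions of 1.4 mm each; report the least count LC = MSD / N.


LC = MSD / n_div
= 1.4 / 17
= 0.0824

0.0824


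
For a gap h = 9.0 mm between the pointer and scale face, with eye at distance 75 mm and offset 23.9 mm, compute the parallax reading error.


error = h * offset / d
= 9.0 * 23.9 / 75
= 2.8680

2.8680


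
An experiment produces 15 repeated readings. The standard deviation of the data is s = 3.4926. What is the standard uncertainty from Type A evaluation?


u_A = s / sqrt(n)
u_A = 3.4926 / sqrt(15)
u_A = 3.4926 / 3.8729833
u_A = 0.9018

0.9018


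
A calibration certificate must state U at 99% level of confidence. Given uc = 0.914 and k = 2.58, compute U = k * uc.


U = k * uc
U = 2.58 * 0.914
U = 2.3581

2.3581


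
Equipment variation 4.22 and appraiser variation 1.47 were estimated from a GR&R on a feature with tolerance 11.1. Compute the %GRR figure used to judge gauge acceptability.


GRR = sqrt(EV^2 + AV^2) = sqrt(4.22^2 + 1.47^2) = 4.4687023
%GRR = GRR / tol * 100 = 4.4687023 / 11.1 * 100
%GRR = 40.2586

40.2586


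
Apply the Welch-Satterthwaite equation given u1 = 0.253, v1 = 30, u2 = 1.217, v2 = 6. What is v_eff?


uc = sqrt(u1^2 + u2^2) = sqrt(0.253^2 + 1.217^2) = 1.2430197
v_eff = uc^4 / (u1^4/v1 + u2^4/v2)
= 1.2430197^4 / (0.253^4/30 + 1.217^4/6)
= 2.3873278 / 0.36574068
v_eff = 6.5274

6.5274


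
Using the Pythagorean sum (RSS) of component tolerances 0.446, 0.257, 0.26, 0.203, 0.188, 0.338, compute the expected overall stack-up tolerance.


RSS = sqrt(0.446^2 + 0.257^2 + 0.26^2 + 0.203^2 + 0.188^2 + 0.338^2)
= sqrt(0.523362)
= 0.7234

0.7234


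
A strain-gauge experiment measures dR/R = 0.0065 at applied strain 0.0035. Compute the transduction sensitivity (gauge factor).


GF = (dR/R) / epsilon
= 0.0065 / 0.0035
= 1.8571

1.8571


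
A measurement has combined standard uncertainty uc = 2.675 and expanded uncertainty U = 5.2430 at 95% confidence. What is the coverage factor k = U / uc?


k = U / uc
k = 5.2430 / 2.675
k = 1.96

1.96


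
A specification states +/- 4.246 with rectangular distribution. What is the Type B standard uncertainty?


u_B = half_width / sqrt(3)
u_B = 4.246 / 1.7320508
u_B = 2.4514

2.4514


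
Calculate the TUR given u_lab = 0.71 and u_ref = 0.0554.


TUR = u_lab / u_ref
= 0.71 / 0.0554
= 12.8159

12.8159


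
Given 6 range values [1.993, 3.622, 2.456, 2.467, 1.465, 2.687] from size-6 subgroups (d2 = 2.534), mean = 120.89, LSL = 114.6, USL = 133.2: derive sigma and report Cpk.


R_bar = (1.993 + 3.622 + 2.456 + 2.467 + 1.465 + 2.687) / 6 = 2.4483333
sigma = R_bar / d2 = 2.4483333 / 2.534 = 0.96619309
Cp = (USL - LSL)/(6*sigma) = (133.2 - 114.6)/(6*0.96619309) = 3.2085
Cpu = (133.2 - 120.89)/(3*0.96619309) = 4.2469
Cpl = (120.89 - 114.6)/(3*0.96619309) = 2.1700
Cpk = min(Cpu, Cpl) = 2.1700

2.1700


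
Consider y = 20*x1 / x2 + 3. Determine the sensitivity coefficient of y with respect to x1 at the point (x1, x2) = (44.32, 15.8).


y = 20*x1 / x2 + 3
dy/dx1 = 20/x2
Evaluate at x2 = 15.8: c1 = 20 / 15.8
c1 = 1.2658

1.2658


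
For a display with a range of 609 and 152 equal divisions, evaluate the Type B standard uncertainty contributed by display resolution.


resolution = range / divisions
resolution = 609 / 152 = 4.0065789
u_res = resolution / (2*sqrt(3))
u_res = 4.0065789 / 3.4641016
u_res = 1.1566

1.1566


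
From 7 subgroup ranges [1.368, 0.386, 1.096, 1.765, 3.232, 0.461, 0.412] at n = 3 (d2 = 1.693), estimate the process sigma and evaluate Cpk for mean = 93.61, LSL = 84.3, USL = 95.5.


R_bar = (1.368 + 0.386 + 1.096 + 1.765 + 3.232 + 0.461 + 0.412) / 7 = 1.2457143
sigma = R_bar / d2 = 1.2457143 / 1.693 = 0.73580289
Cp = (USL - LSL)/(6*sigma) = (95.5 - 84.3)/(6*0.73580289) = 2.5369
Cpu = (95.5 - 93.61)/(3*0.73580289) = 0.8562
Cpl = (93.61 - 84.3)/(3*0.73580289) = 4.2176
Cpk = min(Cpu, Cpl) = 0.8562

0.8562


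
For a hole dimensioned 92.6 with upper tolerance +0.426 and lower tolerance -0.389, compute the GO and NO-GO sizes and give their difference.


GO = nominal - lower_tol (smallest hole = maximum material condition)
GO = 92.6 - 0.389 = 92.211
NO-GO = nominal + upper_tol (largest hole = least material condition)
NO-GO = 92.6 + 0.426 = 93.026
spread = NO-GO - GO = 93.026 - 92.211 = 0.8150

0.8150
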